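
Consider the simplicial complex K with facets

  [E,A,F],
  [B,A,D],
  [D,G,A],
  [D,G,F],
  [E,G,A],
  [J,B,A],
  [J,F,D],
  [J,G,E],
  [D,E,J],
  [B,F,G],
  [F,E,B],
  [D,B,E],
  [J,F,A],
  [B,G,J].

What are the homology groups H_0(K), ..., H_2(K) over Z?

Order the vertices as A < B < D < E < F < G < J. Listing each simplex with vertices in this order, K has dimension 2 with simplices:

  0-simplices (7): A, B, D, E, F, G, J
  1-simplices (21): AB, AD, AE, AF, AG, AJ, BD, BE, BF, BG, BJ, DE, DF, DG, DJ, EF, EG, EJ, FG, FJ, GJ
  2-simplices (14): ABD, ABJ, ADG, AEF, AEG, AFJ, BDE, BEF, BFG, BGJ, DEJ, DFG, DFJ, EGJ

so the chain groups are C_0 ≅ Z^7, C_1 ≅ Z^21, C_2 ≅ Z^14.

Boundary ∂_1: C_1 → C_0 maps an edge to its endpoints' difference, ∂[p,q] = q − p. For instance
  ∂AE = E − A.
The resulting 7×21 matrix has rank 6, and its Smith normal form has invariant factors (1,1,1,1,1,1).

The boundary map ∂_2: C_2 → C_1 acts by ∂[p,q,r] = [q,r] − [p,r] + [p,q]. For instance
  ∂BGJ = GJ − BJ + BG,
  ∂DEJ = EJ − DJ + DE.
As a 21×14 matrix over Z this has rank 13, with invariant factors (1,1,1,1,1,1,1,1,1,1,1,1,1).

Now H_k = ker ∂_k / im ∂_{k+1}, so:

  H_0: rank C_0 − rank ∂_1 = 7 − 6 = 1, and the invariant factors of ∂_1 are all 1, so H_0 = Z.
  H_1: rank ker ∂_1 − rank ∂_2 = (21 − 6) − 13 = 2, and the invariant factors of ∂_2 are all 1, so H_1 = Z^2.
  H_2: rank ker ∂_2 − rank ∂_3 = (14 − 13) − 0 = 1, and there is no ∂_3, so H_2 = Z.

As a check, the Euler characteristic is 7 − 21 + 14 = 0, which agrees with 1 − 2 + 1 = 0.
(K is a triangulation of the torus T^2.)

H_0 ≅ Z,  H_1 ≅ Z^2,  H_2 ≅ Z.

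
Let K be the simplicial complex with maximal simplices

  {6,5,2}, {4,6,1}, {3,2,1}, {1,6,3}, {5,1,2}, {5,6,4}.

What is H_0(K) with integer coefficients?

H_0 = Z.

Fix the vertex order 1 < 2 < 3 < 4 < 5 < 6 and write every simplex with vertices in increasing order. Then dim K = 2 and the simplices of K are:

  0-simplices (6): [1], [2], [3], [4], [5], [6]
  1-simplices (12): [1,2], [1,3], [1,4], [1,5], [1,6], [2,3], [2,5], [2,6], [3,6], [4,5], [4,6], [5,6]
  2-simplices (6): [1,2,3], [1,2,5], [1,3,6], [1,4,6], [2,5,6], [4,5,6]

giving chain groups C_0 ≅ Z^6, C_1 ≅ Z^12, C_2 ≅ Z^6.

The boundary map ∂_1: C_1 → C_0 maps an edge to its endpoints' difference, ∂[p,q] = q − p. For instance
  ∂[1,5] = [5] − [1].
As a 6×12 matrix over Z this has rank 5, with invariant factors (1,1,1,1,1).

The boundary map ∂_2: C_2 → C_1 acts by ∂[p,q,r] = [q,r] − [p,r] + [p,q]. For instance
  ∂[1,2,5] = [2,5] − [1,5] + [1,2],
  ∂[1,2,3] = [2,3] − [1,3] + [1,2].
This gives a 12×6 integer matrix of rank 6; reducing to Smith normal form yields diagonal entries (1,1,1,1,1,1).

Reading off H_k = ker ∂_k / im ∂_{k+1}:

  H_0: rank C_0 − rank ∂_1 = 6 − 5 = 1, and the invariant factors of ∂_1 are all 1, so H_0 = Z.

(K is a triangulation of the cylinder S^1 x I.)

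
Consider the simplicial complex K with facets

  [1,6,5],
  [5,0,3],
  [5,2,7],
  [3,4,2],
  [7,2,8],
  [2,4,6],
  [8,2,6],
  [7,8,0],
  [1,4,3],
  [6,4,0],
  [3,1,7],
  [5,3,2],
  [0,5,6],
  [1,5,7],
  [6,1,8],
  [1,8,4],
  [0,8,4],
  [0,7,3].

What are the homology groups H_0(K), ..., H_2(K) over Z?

Take the total order 0 < 1 < 2 < 3 < 4 < 5 < 6 < 7 < 8 on the vertex set. Then K (dimension 2) consists of the simplices:

  0-simplices (9): [0], [1], [2], [3], [4], [5], [6], [7], [8]
  1-simplices (27): (27 of them)
  2-simplices (18): [0,3,5], [0,3,7], [0,4,6], [0,4,8], [0,5,6], [0,7,8], [1,3,4], [1,3,7], [1,4,8], [1,5,6], [1,5,7], [1,6,8], [2,3,4], [2,3,5], [2,4,6], [2,5,7], [2,6,8], [2,7,8]

Hence C_0 ≅ Z^9, C_1 ≅ Z^27, C_2 ≅ Z^18.

Boundary ∂_1: C_1 → C_0 sends each edge [p,q] (with p < q) to q − p.
The 9×27 boundary matrix has rank 8 and Smith normal form diag(1,1,1,1,1,1,1,1).

Boundary ∂_2: C_2 → C_1 maps a triangle to the signed sum of its edges. For instance
  ∂[1,6,8] = [6,8] − [1,8] + [1,6],
  ∂[1,3,7] = [3,7] − [1,7] + [1,3].
The 27×18 boundary matrix has rank 18 and Smith normal form diag(1,1,1,1,1,1,1,1,1,1,1,1,1,1,1,1,1,2).

Now H_k = ker ∂_k / im ∂_{k+1}, so:

  H_0: rank C_0 − rank ∂_1 = 9 − 8 = 1, and the invariant factors of ∂_1 are all 1, so H_0 ≅ Z.
  H_1: rank ker ∂_1 − rank ∂_2 = (27 − 8) − 18 = 1, and ∂_2 has invariant factor 2 > 1, so H_1 ≅ Z ⊕ Z/2Z.
  H_2: rank ker ∂_2 − rank ∂_3 = (18 − 18) − 0 = 0, and there is no ∂_3, so H_2 ≅ 0.

As a check, the Euler characteristic is 9 − 27 + 18 = 0, which agrees with 1 − 1 + 0 = 0.

H_0 ≅ Z,  H_1 ≅ Z ⊕ Z/2Z,  H_2 = 0.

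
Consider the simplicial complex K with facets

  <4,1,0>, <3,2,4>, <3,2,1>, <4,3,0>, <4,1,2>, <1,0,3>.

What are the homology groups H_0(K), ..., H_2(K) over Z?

Take the total order 0 < 1 < 2 < 3 < 4 on the vertex set. Then K (dimension 2) consists of the simplices:

  0-simplices (5): [0], [1], [2], [3], [4]
  1-simplices (9): [0,1], [0,3], [0,4], [1,2], [1,3], [1,4], [2,3], [2,4], [3,4]
  2-simplices (6): [0,1,3], [0,1,4], [0,3,4], [1,2,3], [1,2,4], [2,3,4]

Hence C_0 ≅ Z^5, C_1 ≅ Z^9, C_2 ≅ Z^6.

The boundary map ∂_1: C_1 → C_0 maps an edge to its endpoints' difference, ∂[p,q] = q − p. For instance
  ∂[1,3] = [3] − [1].
This gives a 5×9 integer matrix of rank 4; reducing to Smith normal form yields diagonal entries (1,1,1,1).

Boundary ∂_2: C_2 → C_1 acts by ∂[p,q,r] = [q,r] − [p,r] + [p,q]. For instance
  ∂[2,3,4] = [3,4] − [2,4] + [2,3],
  ∂[0,1,4] = [1,4] − [0,4] + [0,1].
The 9×6 boundary matrix has rank 5 and Smith normal form diag(1,1,1,1,1).

From H_k ≅ ker(∂_k) / im(∂_{k+1}) we obtain:

  H_0: rank C_0 − rank ∂_1 = 5 − 4 = 1, and the invariant factors of ∂_1 are all 1, so H_0 = Z.
  H_1: rank ker ∂_1 − rank ∂_2 = (9 − 4) − 5 = 0, and the invariant factors of ∂_2 are all 1, so H_1 = 0.
  H_2: rank ker ∂_2 − rank ∂_3 = (6 − 5) − 0 = 1, and there is no ∂_3, so H_2 = Z.

As a check, the Euler characteristic is 5 − 9 + 6 = 2, which agrees with 1 − 0 + 1 = 2.

H_0 ≅ Z,  H_1 = 0,  H_2 ≅ Z.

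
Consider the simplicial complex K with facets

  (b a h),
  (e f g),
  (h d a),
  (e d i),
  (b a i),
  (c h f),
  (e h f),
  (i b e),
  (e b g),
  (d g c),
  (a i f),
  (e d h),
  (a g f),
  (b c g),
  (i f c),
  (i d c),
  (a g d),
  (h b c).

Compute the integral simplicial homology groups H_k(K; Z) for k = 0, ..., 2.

K has 9 vertices, 27 edges, 18 triangles.
rank ∂_0 = 0, rank ∂_1 = 8 ⇒ b_0 = 9 − 0 − 8 = 1; all invariant factors of ∂_1 are 1 so no torsion. So H_0 = Z.
rank ∂_1 = 8, rank ∂_2 = 17 ⇒ b_1 = 27 − 8 − 17 = 2; all invariant factors of ∂_2 are 1 so no torsion. So H_1 = Z^2.
rank ∂_2 = 17, rank ∂_3 = 0 ⇒ b_2 = 18 − 17 − 0 = 1. So H_2 = Z.

H_0 = Z,  H_1 = Z^2,  H_2 = Z.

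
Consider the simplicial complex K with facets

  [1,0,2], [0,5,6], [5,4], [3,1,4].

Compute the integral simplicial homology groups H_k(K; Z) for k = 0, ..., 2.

Take the total order 0 < 1 < 2 < 3 < 4 < 5 < 6 on the vertex set. Then K (dimension 2) consists of the simplices:

  0-simplices (7): [0], [1], [2], [3], [4], [5], [6]
  1-simplices (10): [0,1], [0,2], [0,5], [0,6], [1,2], [1,3], [1,4], [3,4], [4,5], [5,6]
  2-simplices (3): [0,1,2], [0,5,6], [1,3,4]

so the chain groups are C_0 ≅ Z^7, C_1 ≅ Z^10, C_2 ≅ Z^3.

∂_1: C_1 → C_0 maps an edge to its endpoints' difference, ∂[p,q] = q − p. For instance
  ∂[1,4] = [4] − [1].
This gives a 7×10 integer matrix of rank 6; reducing to Smith normal form yields diagonal entries (1,1,1,1,1,1).

∂_2: C_2 → C_1 acts by ∂[p,q,r] = [q,r] − [p,r] + [p,q]. For instance
  ∂[1,3,4] = [3,4] − [1,4] + [1,3],
  ∂[0,1,2] = [1,2] − [0,2] + [0,1].
This gives a 10×3 integer matrix of rank 3; reducing to Smith normal form yields diagonal entries (1,1,1).

Now H_k = ker ∂_k / im ∂_{k+1}, so:

  H_0: rank C_0 − rank ∂_1 = 7 − 6 = 1, and the invariant factors of ∂_1 are all 1, so H_0 ≅ Z.
  H_1: rank ker ∂_1 − rank ∂_2 = (10 − 6) − 3 = 1, and the invariant factors of ∂_2 are all 1, so H_1 ≅ Z.
  H_2: rank ker ∂_2 − rank ∂_3 = (3 − 3) − 0 = 0, and there is no ∂_3, so H_2 ≅ 0.

H_0 = Z,  H_1 = Z,  H_2 = 0.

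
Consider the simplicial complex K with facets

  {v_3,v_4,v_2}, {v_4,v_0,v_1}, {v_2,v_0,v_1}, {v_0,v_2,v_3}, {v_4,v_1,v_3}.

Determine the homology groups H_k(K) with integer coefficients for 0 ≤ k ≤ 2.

H_0 ≅ Z,  H_1 ≅ Z,  H_2 = 0.

Order the vertices as v_0 < v_1 < v_2 < v_3 < v_4. Listing each simplex with vertices in this order, K has dimension 2 with simplices:

  0-simplices (5): [v_0], [v_1], [v_2], [v_3], [v_4]
  1-simplices (10): [v_0,v_1], [v_0,v_2], [v_0,v_3], [v_0,v_4], [v_1,v_2], [v_1,v_3], [v_1,v_4], [v_2,v_3], [v_2,v_4], [v_3,v_4]
  2-simplices (5): [v_0,v_1,v_2], [v_0,v_1,v_4], [v_0,v_2,v_3], [v_1,v_3,v_4], [v_2,v_3,v_4]

giving chain groups C_0 ≅ Z^5, C_1 ≅ Z^10, C_2 ≅ Z^5.

Boundary ∂_1: C_1 → C_0 is given by ∂[p,q] = [q] − [p]. For instance
  ∂[v_2,v_3] = [v_3] − [v_2].
The resulting 5×10 matrix has rank 4, and its Smith normal form has invariant factors (1,1,1,1).

Boundary ∂_2: C_2 → C_1 sends each 2-simplex [p,q,r] to [q,r] − [p,r] + [p,q]. For instance
  ∂[v_0,v_1,v_4] = [v_1,v_4] − [v_0,v_4] + [v_0,v_1],
  ∂[v_2,v_3,v_4] = [v_3,v_4] − [v_2,v_4] + [v_2,v_3].
This gives a 10×5 integer matrix of rank 5; reducing to Smith normal form yields diagonal entries (1,1,1,1,1).

Reading off H_k = ker ∂_k / im ∂_{k+1}:

  H_0: rank C_0 − rank ∂_1 = 5 − 4 = 1, and the invariant factors of ∂_1 are all 1, so H_0 = Z.
  H_1: rank ker ∂_1 − rank ∂_2 = (10 − 4) − 5 = 1, and the invariant factors of ∂_2 are all 1, so H_1 = Z.
  H_2: rank ker ∂_2 − rank ∂_3 = (5 − 5) − 0 = 0, and there is no ∂_3, so H_2 = 0.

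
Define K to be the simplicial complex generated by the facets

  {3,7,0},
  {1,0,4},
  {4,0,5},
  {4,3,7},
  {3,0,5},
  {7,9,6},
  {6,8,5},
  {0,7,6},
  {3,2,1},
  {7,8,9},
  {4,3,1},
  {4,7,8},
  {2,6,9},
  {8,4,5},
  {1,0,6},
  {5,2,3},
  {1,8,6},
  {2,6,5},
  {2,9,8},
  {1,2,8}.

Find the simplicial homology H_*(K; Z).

H_0 = Z,  H_1 = Z ⊕ Z/2Z,  H_2 = 0.

We work with the vertex ordering 0 < 1 < 2 < 3 < 4 < 5 < 6 < 7 < 8 < 9. The simplices of K, each written with vertices in increasing order, are:

  0-simplices (10): [0], [1], [2], [3], [4], [5], [6], [7], [8], [9]
  1-simplices (30): (30 of them)
  2-simplices (20): (20 of them)

so the chain groups are C_0 ≅ Z^10, C_1 ≅ Z^30, C_2 ≅ Z^20.

Boundary ∂_1: C_1 → C_0 maps an edge to its endpoints' difference, ∂[p,q] = q − p. For instance
  ∂[3,5] = [5] − [3].
As a 10×30 matrix over Z this has rank 9, with invariant factors (1,1,1,1,1,1,1,1,1).

The boundary map ∂_2: C_2 → C_1 maps a triangle to the signed sum of its edges. For instance
  ∂[6,7,9] = [7,9] − [6,9] + [6,7],
  ∂[5,6,8] = [6,8] − [5,8] + [5,6].
This gives a 30×20 integer matrix of rank 20; reducing to Smith normal form yields diagonal entries (1,1,1,1,1,1,1,1,1,1,1,1,1,1,1,1,1,1,1,2).

Now H_k = ker ∂_k / im ∂_{k+1}, so:

  H_0: rank C_0 − rank ∂_1 = 10 − 9 = 1, and the invariant factors of ∂_1 are all 1, so H_0 = Z.
  H_1: rank ker ∂_1 − rank ∂_2 = (30 − 9) − 20 = 1, and ∂_2 has invariant factor 2 > 1, so H_1 = Z ⊕ Z/2Z.
  H_2: rank ker ∂_2 − rank ∂_3 = (20 − 20) − 0 = 0, and there is no ∂_3, so H_2 = 0.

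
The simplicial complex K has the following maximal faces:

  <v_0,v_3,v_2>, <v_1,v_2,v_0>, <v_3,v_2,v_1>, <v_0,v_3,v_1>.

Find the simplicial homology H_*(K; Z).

H_0 ≅ Z,  H_1 = 0,  H_2 ≅ Z.

Fix the vertex order v_0 < v_1 < v_2 < v_3 and write every simplex with vertices in increasing order. Then dim K = 2 and the simplices of K are:

  0-simplices (4): [v_0], [v_1], [v_2], [v_3]
  1-simplices (6): [v_0,v_1], [v_0,v_2], [v_0,v_3], [v_1,v_2], [v_1,v_3], [v_2,v_3]
  2-simplices (4): [v_0,v_1,v_2], [v_0,v_1,v_3], [v_0,v_2,v_3], [v_1,v_2,v_3]

giving chain groups C_0 ≅ Z^4, C_1 ≅ Z^6, C_2 ≅ Z^4.

∂_1: C_1 → C_0 sends each edge [p,q] (with p < q) to q − p. For instance
  ∂[v_0,v_1] = [v_1] − [v_0].
The 4×6 boundary matrix has rank 3 and Smith normal form diag(1,1,1).

∂_2: C_2 → C_1 maps a triangle to the signed sum of its edges. For instance
  ∂[v_0,v_1,v_2] = [v_1,v_2] − [v_0,v_2] + [v_0,v_1],
  ∂[v_0,v_1,v_3] = [v_1,v_3] − [v_0,v_3] + [v_0,v_1].
As a 6×4 matrix over Z this has rank 3, with invariant factors (1,1,1).

From H_k ≅ ker(∂_k) / im(∂_{k+1}) we obtain:

  H_0: rank C_0 − rank ∂_1 = 4 − 3 = 1, and the invariant factors of ∂_1 are all 1, so H_0 = Z.
  H_1: rank ker ∂_1 − rank ∂_2 = (6 − 3) − 3 = 0, and the invariant factors of ∂_2 are all 1, so H_1 = 0.
  H_2: rank ker ∂_2 − rank ∂_3 = (4 − 3) − 0 = 1, and there is no ∂_3, so H_2 = Z.

As a check, the Euler characteristic is 4 − 6 + 4 = 2, which agrees with 1 − 0 + 1 = 2.
(K is a triangulation of the 2-sphere S^2.)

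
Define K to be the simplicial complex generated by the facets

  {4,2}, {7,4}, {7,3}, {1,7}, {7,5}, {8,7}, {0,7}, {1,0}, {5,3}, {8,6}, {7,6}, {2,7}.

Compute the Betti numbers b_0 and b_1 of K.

b_0 = 1, b_1 = 4.

Order the vertices as 0 < 1 < 2 < 3 < 4 < 5 < 6 < 7 < 8. Listing each simplex with vertices in this order, K has dimension 1 with simplices:

  0-simplices (9): [0], [1], [2], [3], [4], [5], [6], [7], [8]
  1-simplices (12): [0,1], [0,7], [1,7], [2,4], [2,7], [3,5], [3,7], [4,7], [5,7], [6,7], [6,8], [7,8]

so the chain groups are C_0 ≅ Z^9, C_1 ≅ Z^12.

∂_1: C_1 → C_0 sends each edge [p,q] (with p < q) to q − p. For instance
  ∂[1,7] = [7] − [1].
The resulting 9×12 matrix has rank 8, and its Smith normal form has invariant factors (1,1,1,1,1,1,1,1).

From H_k ≅ ker(∂_k) / im(∂_{k+1}) we obtain:

  H_0: rank C_0 − rank ∂_1 = 9 − 8 = 1, and the invariant factors of ∂_1 are all 1, so H_0 ≅ Z.
  H_1: rank ker ∂_1 − rank ∂_2 = (12 − 8) − 0 = 4, and there is no ∂_2, so H_1 ≅ Z^4.

As a check, the Euler characteristic is 9 − 12 = -3, which agrees with 1 − 4 = -3.

Hence the Betti numbers are b_0 = 1, b_1 = 4.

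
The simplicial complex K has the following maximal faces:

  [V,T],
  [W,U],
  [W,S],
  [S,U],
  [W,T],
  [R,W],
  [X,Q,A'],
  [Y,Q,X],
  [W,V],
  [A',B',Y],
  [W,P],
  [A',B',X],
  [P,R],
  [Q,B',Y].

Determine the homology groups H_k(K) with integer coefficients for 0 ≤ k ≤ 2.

H_0 ≅ Z^2,  H_1 ≅ Z^4,  H_2 = 0.

Fix the vertex order P < Q < R < S < T < U < V < W < X < Y < A' < B' and write every simplex with vertices in increasing order. Then dim K = 2 and the simplices of K are:

  0-simplices (12): [P], [Q], [R], [S], [T], [U], [V], [W], [X], [Y], [A'], [B']
  1-simplices (19): [P,R], [P,W], [Q,X], [Q,Y], [Q,A'], [Q,B'], [R,W], [S,U], [S,W], [T,V], [T,W], [U,W], [V,W], [X,Y], [X,A'], [X,B'], [Y,A'], [Y,B'], [A',B']
  2-simplices (5): [Q,X,Y], [Q,X,A'], [Q,Y,B'], [X,A',B'], [Y,A',B']

Hence C_0 ≅ Z^12, C_1 ≅ Z^19, C_2 ≅ Z^5.

Boundary ∂_1: C_1 → C_0 maps an edge to its endpoints' difference, ∂[p,q] = q − p. For instance
  ∂[V,W] = [W] − [V].
As a 12×19 matrix over Z this has rank 10, with invariant factors (1,1,1,1,1,1,1,1,1,1).

Boundary ∂_2: C_2 → C_1 acts by ∂[p,q,r] = [q,r] − [p,r] + [p,q]. For instance
  ∂[Q,X,A'] = [X,A'] − [Q,A'] + [Q,X],
  ∂[Q,Y,B'] = [Y,B'] − [Q,B'] + [Q,Y].
The resulting 19×5 matrix has rank 5, and its Smith normal form has invariant factors (1,1,1,1,1).

Computing H_k = (kernel of ∂_k) / (image of ∂_{k+1}):

  H_0: rank C_0 − rank ∂_1 = 12 − 10 = 2, and the invariant factors of ∂_1 are all 1, so H_0 = Z^2.
  H_1: rank ker ∂_1 − rank ∂_2 = (19 − 10) − 5 = 4, and the invariant factors of ∂_2 are all 1, so H_1 = Z^4.
  H_2: rank ker ∂_2 − rank ∂_3 = (5 − 5) − 0 = 0, and there is no ∂_3, so H_2 = 0.

(K is a triangulation of the disjoint union of a wedge of 3 circles and the Möbius band.)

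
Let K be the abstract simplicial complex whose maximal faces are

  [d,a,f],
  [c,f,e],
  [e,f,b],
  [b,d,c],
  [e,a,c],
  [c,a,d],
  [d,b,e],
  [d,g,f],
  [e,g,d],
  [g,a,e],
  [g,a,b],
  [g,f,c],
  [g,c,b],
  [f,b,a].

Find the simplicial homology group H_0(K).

H_0 = Z.

Fix the vertex order a < b < c < d < e < f < g and write every simplex with vertices in increasing order. Then dim K = 2 and the simplices of K are:

  0-simplices (7): a, b, c, d, e, f, g
  1-simplices (21): ab, ac, ad, ae, af, ag, bc, bd, be, bf, bg, cd, ce, cf, cg, de, df, dg, ef, eg, fg
  2-simplices (14): abf, abg, acd, ace, adf, aeg, bcd, bcg, bde, bef, cef, cfg, deg, dfg

so the chain groups are C_0 ≅ Z^7, C_1 ≅ Z^21, C_2 ≅ Z^14.

Boundary ∂_1: C_1 → C_0 is given by ∂[p,q] = [q] − [p]. For instance
  ∂ce = e − c.
As a 7×21 matrix over Z this has rank 6, with invariant factors (1,1,1,1,1,1).

∂_2: C_2 → C_1 maps a triangle to the signed sum of its edges. For instance
  ∂ace = ce − ae + ac,
  ∂adf = df − af + ad.
As a 21×14 matrix over Z this has rank 13, with invariant factors (1,1,1,1,1,1,1,1,1,1,1,1,1).

Now H_k = ker ∂_k / im ∂_{k+1}, so:

  H_0: rank C_0 − rank ∂_1 = 7 − 6 = 1, and the invariant factors of ∂_1 are all 1, so H_0 ≅ Z.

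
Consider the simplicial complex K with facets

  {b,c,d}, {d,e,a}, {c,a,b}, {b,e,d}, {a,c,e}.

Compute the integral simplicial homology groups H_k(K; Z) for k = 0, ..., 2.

Take the total order a < b < c < d < e on the vertex set. Then K (dimension 2) consists of the simplices:

  0-simplices (5): a, b, c, d, e
  1-simplices (10): ab, ac, ad, ae, bc, bd, be, cd, ce, de
  2-simplices (5): abc, ace, ade, bcd, bde

so the chain groups are C_0 ≅ Z^5, C_1 ≅ Z^10, C_2 ≅ Z^5.

Boundary ∂_1: C_1 → C_0 is given by ∂[p,q] = [q] − [p].
The 5×10 boundary matrix has rank 4 and Smith normal form diag(1,1,1,1).

Boundary ∂_2: C_2 → C_1 acts by ∂[p,q,r] = [q,r] − [p,r] + [p,q]. For instance
  ∂bde = de − be + bd,
  ∂ade = de − ae + ad.
This gives a 10×5 integer matrix of rank 5; reducing to Smith normal form yields diagonal entries (1,1,1,1,1).

From H_k ≅ ker(∂_k) / im(∂_{k+1}) we obtain:

  H_0: rank C_0 − rank ∂_1 = 5 − 4 = 1, and the invariant factors of ∂_1 are all 1, so H_0 = Z.
  H_1: rank ker ∂_1 − rank ∂_2 = (10 − 4) − 5 = 1, and the invariant factors of ∂_2 are all 1, so H_1 = Z.
  H_2: rank ker ∂_2 − rank ∂_3 = (5 − 5) − 0 = 0, and there is no ∂_3, so H_2 = 0.

As a check, the Euler characteristic is 5 − 10 + 5 = 0, which agrees with 1 − 1 + 0 = 0.
(K is a triangulation of the Möbius band.)

H_0 = Z,  H_1 = Z,  H_2 = 0.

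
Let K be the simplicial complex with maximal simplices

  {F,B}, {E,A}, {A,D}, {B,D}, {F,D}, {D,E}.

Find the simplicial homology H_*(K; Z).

Fix the vertex order A < B < D < E < F and write every simplex with vertices in increasing order. Then dim K = 1 and the simplices of K are:

  0-simplices (5): A, B, D, E, F
  1-simplices (6): AD, AE, BD, BF, DE, DF

giving chain groups C_0 ≅ Z^5, C_1 ≅ Z^6.

∂_1: C_1 → C_0 maps an edge to its endpoints' difference, ∂[p,q] = q − p. For instance
  ∂AD = D − A.
As a 5×6 matrix over Z this has rank 4, with invariant factors (1,1,1,1).

Now H_k = ker ∂_k / im ∂_{k+1}, so:

  H_0: rank C_0 − rank ∂_1 = 5 − 4 = 1, and the invariant factors of ∂_1 are all 1, so H_0 = Z.
  H_1: rank ker ∂_1 − rank ∂_2 = (6 − 4) − 0 = 2, and there is no ∂_2, so H_1 = Z^2.

H_0 ≅ Z,  H_1 ≅ Z^2.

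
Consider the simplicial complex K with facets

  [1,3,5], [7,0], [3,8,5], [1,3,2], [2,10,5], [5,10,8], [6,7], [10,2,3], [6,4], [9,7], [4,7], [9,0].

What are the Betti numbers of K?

b_0 = 2, b_1 = 3, b_2 = 0.

We work with the vertex ordering 0 < 1 < 2 < 3 < 4 < 5 < 6 < 7 < 8 < 9 < 10. The simplices of K, each written with vertices in increasing order, are:

  0-simplices (11): [0], [1], [2], [3], [4], [5], [6], [7], [8], [9], [10]
  1-simplices (18): [0,7], [0,9], [1,2], [1,3], [1,5], [2,3], [2,5], [2,10], [3,5], [3,8], [3,10], [4,6], [4,7], [5,8], [5,10], [6,7], [7,9], [8,10]
  2-simplices (6): [1,2,3], [1,3,5], [2,3,10], [2,5,10], [3,5,8], [5,8,10]

so the chain groups are C_0 ≅ Z^11, C_1 ≅ Z^18, C_2 ≅ Z^6.

∂_1: C_1 → C_0 sends each edge [p,q] (with p < q) to q − p. For instance
  ∂[0,9] = [9] − [0].
This gives a 11×18 integer matrix of rank 9; reducing to Smith normal form yields diagonal entries (1,1,1,1,1,1,1,1,1).

∂_2: C_2 → C_1 maps a triangle to the signed sum of its edges. For instance
  ∂[1,2,3] = [2,3] − [1,3] + [1,2],
  ∂[5,8,10] = [8,10] − [5,10] + [5,8].
This gives a 18×6 integer matrix of rank 6; reducing to Smith normal form yields diagonal entries (1,1,1,1,1,1).

Now H_k = ker ∂_k / im ∂_{k+1}, so:

  H_0: rank C_0 − rank ∂_1 = 11 − 9 = 2, and the invariant factors of ∂_1 are all 1, so H_0 ≅ Z^2.
  H_1: rank ker ∂_1 − rank ∂_2 = (18 − 9) − 6 = 3, and the invariant factors of ∂_2 are all 1, so H_1 ≅ Z^3.
  H_2: rank ker ∂_2 − rank ∂_3 = (6 − 6) − 0 = 0, and there is no ∂_3, so H_2 ≅ 0.

Hence the Betti numbers are b_0 = 2, b_1 = 3, b_2 = 0.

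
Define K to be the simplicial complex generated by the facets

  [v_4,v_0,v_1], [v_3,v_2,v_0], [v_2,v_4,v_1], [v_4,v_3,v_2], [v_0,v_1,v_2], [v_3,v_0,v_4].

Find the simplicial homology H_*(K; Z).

H_0 ≅ Z,  H_1 = 0,  H_2 ≅ Z.

K has 5 vertices, 9 edges, 6 triangles.
rank ∂_0 = 0, rank ∂_1 = 4 ⇒ b_0 = 5 − 0 − 4 = 1; all invariant factors of ∂_1 are 1 so no torsion. So H_0 ≅ Z.
rank ∂_1 = 4, rank ∂_2 = 5 ⇒ b_1 = 9 − 4 − 5 = 0; all invariant factors of ∂_2 are 1 so no torsion. So H_1 ≅ 0.
rank ∂_2 = 5, rank ∂_3 = 0 ⇒ b_2 = 6 − 5 − 0 = 1. So H_2 ≅ Z.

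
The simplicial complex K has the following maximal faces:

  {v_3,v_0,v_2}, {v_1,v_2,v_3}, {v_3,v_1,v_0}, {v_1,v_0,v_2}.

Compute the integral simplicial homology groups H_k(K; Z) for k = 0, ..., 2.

H_0 ≅ Z,  H_1 = 0,  H_2 ≅ Z.

Fix the vertex order v_0 < v_1 < v_2 < v_3 and write every simplex with vertices in increasing order. Then dim K = 2 and the simplices of K are:

  0-simplices (4): [v_0], [v_1], [v_2], [v_3]
  1-simplices (6): [v_0,v_1], [v_0,v_2], [v_0,v_3], [v_1,v_2], [v_1,v_3], [v_2,v_3]
  2-simplices (4): [v_0,v_1,v_2], [v_0,v_1,v_3], [v_0,v_2,v_3], [v_1,v_2,v_3]

so the chain groups are C_0 ≅ Z^4, C_1 ≅ Z^6, C_2 ≅ Z^4.

The boundary map ∂_1: C_1 → C_0 maps an edge to its endpoints' difference, ∂[p,q] = q − p. For instance
  ∂[v_0,v_2] = [v_2] − [v_0].
This gives a 4×6 integer matrix of rank 3; reducing to Smith normal form yields diagonal entries (1,1,1).

The boundary map ∂_2: C_2 → C_1 maps a triangle to the signed sum of its edges. For instance
  ∂[v_1,v_2,v_3] = [v_2,v_3] − [v_1,v_3] + [v_1,v_2],
  ∂[v_0,v_2,v_3] = [v_2,v_3] − [v_0,v_3] + [v_0,v_2].
The 6×4 boundary matrix has rank 3 and Smith normal form diag(1,1,1).

From H_k ≅ ker(∂_k) / im(∂_{k+1}) we obtain:

  H_0: rank C_0 − rank ∂_1 = 4 − 3 = 1, and the invariant factors of ∂_1 are all 1, so H_0 ≅ Z.
  H_1: rank ker ∂_1 − rank ∂_2 = (6 − 3) − 3 = 0, and the invariant factors of ∂_2 are all 1, so H_1 ≅ 0.
  H_2: rank ker ∂_2 − rank ∂_3 = (4 − 3) − 0 = 1, and there is no ∂_3, so H_2 ≅ Z.

As a check, the Euler characteristic is 4 − 6 + 4 = 2, which agrees with 1 − 0 + 1 = 2.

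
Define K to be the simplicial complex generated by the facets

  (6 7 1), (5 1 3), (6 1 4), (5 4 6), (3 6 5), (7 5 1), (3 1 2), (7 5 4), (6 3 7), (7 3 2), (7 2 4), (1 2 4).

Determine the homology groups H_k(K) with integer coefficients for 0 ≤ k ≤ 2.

Fix the vertex order 1 < 2 < 3 < 4 < 5 < 6 < 7 and write every simplex with vertices in increasing order. Then dim K = 2 and the simplices of K are:

  0-simplices (7): [1], [2], [3], [4], [5], [6], [7]
  1-simplices (18): [1,2], [1,3], [1,4], [1,5], [1,6], [1,7], [2,3], [2,4], [2,7], [3,5], [3,6], [3,7], [4,5], [4,6], [4,7], [5,6], [5,7], [6,7]
  2-simplices (12): [1,2,3], [1,2,4], [1,3,5], [1,4,6], [1,5,7], [1,6,7], [2,3,7], [2,4,7], [3,5,6], [3,6,7], [4,5,6], [4,5,7]

so the chain groups are C_0 ≅ Z^7, C_1 ≅ Z^18, C_2 ≅ Z^12.

∂_1: C_1 → C_0 sends each edge [p,q] (with p < q) to q − p. For instance
  ∂[2,7] = [7] − [2].
The resulting 7×18 matrix has rank 6, and its Smith normal form has invariant factors (1,1,1,1,1,1).

∂_2: C_2 → C_1 sends each 2-simplex [p,q,r] to [q,r] − [p,r] + [p,q]. For instance
  ∂[2,4,7] = [4,7] − [2,7] + [2,4],
  ∂[2,3,7] = [3,7] − [2,7] + [2,3].
The 18×12 boundary matrix has rank 12 and Smith normal form diag(1,1,1,1,1,1,1,1,1,1,1,2).

From H_k ≅ ker(∂_k) / im(∂_{k+1}) we obtain:

  H_0: rank C_0 − rank ∂_1 = 7 − 6 = 1, and the invariant factors of ∂_1 are all 1, so H_0 ≅ Z.
  H_1: rank ker ∂_1 − rank ∂_2 = (18 − 6) − 12 = 0, and ∂_2 has invariant factor 2 > 1, so H_1 ≅ Z/2Z.
  H_2: rank ker ∂_2 − rank ∂_3 = (12 − 12) − 0 = 0, and there is no ∂_3, so H_2 ≅ 0.

As a check, the Euler characteristic is 7 − 18 + 12 = 1, which agrees with 1 − 0 + 0 = 1.

H_0 ≅ Z,  H_1 ≅ Z/2Z,  H_2 = 0.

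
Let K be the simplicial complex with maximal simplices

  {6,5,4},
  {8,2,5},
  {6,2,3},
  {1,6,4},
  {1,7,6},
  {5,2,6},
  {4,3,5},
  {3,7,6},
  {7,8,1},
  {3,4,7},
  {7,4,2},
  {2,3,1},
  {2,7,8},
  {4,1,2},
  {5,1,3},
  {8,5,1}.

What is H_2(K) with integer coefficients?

K has 8 vertices, 24 edges, 16 triangles.
rank ∂_2 = 15, rank ∂_3 = 0 ⇒ b_2 = 16 − 15 − 0 = 1. So H_2 ≅ Z.

H_2 = Z.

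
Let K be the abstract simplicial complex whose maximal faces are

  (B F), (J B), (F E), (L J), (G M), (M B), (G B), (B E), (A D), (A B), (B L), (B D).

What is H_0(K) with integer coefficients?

Order the vertices as A < B < D < E < F < G < J < L < M. Listing each simplex with vertices in this order, K has dimension 1 with simplices:

  0-simplices (9): A, B, D, E, F, G, J, L, M
  1-simplices (12): AB, AD, BD, BE, BF, BG, BJ, BL, BM, EF, GM, JL

giving chain groups C_0 ≅ Z^9, C_1 ≅ Z^12.

∂_1: C_1 → C_0 sends each edge [p,q] (with p < q) to q − p. For instance
  ∂BM = M − B.
As a 9×12 matrix over Z this has rank 8, with invariant factors (1,1,1,1,1,1,1,1).

Reading off H_k = ker ∂_k / im ∂_{k+1}:

  H_0: rank C_0 − rank ∂_1 = 9 − 8 = 1, and the invariant factors of ∂_1 are all 1, so H_0 = Z.

H_0 ≅ Z.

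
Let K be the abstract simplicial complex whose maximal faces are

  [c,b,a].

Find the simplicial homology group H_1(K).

K has 3 vertices, 3 edges, 1 triangle.
rank ∂_1 = 2, rank ∂_2 = 1 ⇒ b_1 = 3 − 2 − 1 = 0; all invariant factors of ∂_2 are 1 so no torsion. So H_1 ≅ 0.

H_1 ≅ 0.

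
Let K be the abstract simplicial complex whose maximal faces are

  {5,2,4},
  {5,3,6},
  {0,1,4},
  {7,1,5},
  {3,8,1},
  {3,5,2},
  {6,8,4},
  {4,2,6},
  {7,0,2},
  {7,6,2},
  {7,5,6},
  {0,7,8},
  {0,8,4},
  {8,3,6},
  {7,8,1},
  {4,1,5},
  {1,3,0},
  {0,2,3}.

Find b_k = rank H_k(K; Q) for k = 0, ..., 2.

Fix the vertex order 0 < 1 < 2 < 3 < 4 < 5 < 6 < 7 < 8 and write every simplex with vertices in increasing order. Then dim K = 2 and the simplices of K are:

  0-simplices (9): [0], [1], [2], [3], [4], [5], [6], [7], [8]
  1-simplices (27): (27 of them)
  2-simplices (18): [0,1,3], [0,1,4], [0,2,3], [0,2,7], [0,4,8], [0,7,8], [1,3,8], [1,4,5], [1,5,7], [1,7,8], [2,3,5], [2,4,5], [2,4,6], [2,6,7], [3,5,6], [3,6,8], [4,6,8], [5,6,7]

giving chain groups C_0 ≅ Z^9, C_1 ≅ Z^27, C_2 ≅ Z^18.

∂_1: C_1 → C_0 sends each edge [p,q] (with p < q) to q − p.
The resulting 9×27 matrix has rank 8, and its Smith normal form has invariant factors (1,1,1,1,1,1,1,1).

The boundary map ∂_2: C_2 → C_1 sends each 2-simplex [p,q,r] to [q,r] − [p,r] + [p,q]. For instance
  ∂[0,4,8] = [4,8] − [0,8] + [0,4],
  ∂[3,5,6] = [5,6] − [3,6] + [3,5].
The resulting 27×18 matrix has rank 18, and its Smith normal form has invariant factors (1,1,1,1,1,1,1,1,1,1,1,1,1,1,1,1,1,2).

Now H_k = ker ∂_k / im ∂_{k+1}, so:

  H_0: rank C_0 − rank ∂_1 = 9 − 8 = 1, and the invariant factors of ∂_1 are all 1, so H_0 ≅ Z.
  H_1: rank ker ∂_1 − rank ∂_2 = (27 − 8) − 18 = 1, and ∂_2 has invariant factor 2 > 1, so H_1 ≅ Z ⊕ Z_2.
  H_2: rank ker ∂_2 − rank ∂_3 = (18 − 18) − 0 = 0, and there is no ∂_3, so H_2 ≅ 0.

(K is a triangulation of the Klein bottle.)

Hence the Betti numbers are b_0 = 1, b_1 = 1, b_2 = 0.

b_0 = 1, b_1 = 1, b_2 = 0.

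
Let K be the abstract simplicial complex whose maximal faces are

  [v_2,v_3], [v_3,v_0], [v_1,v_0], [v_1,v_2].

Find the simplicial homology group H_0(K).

K has 4 vertices, 4 edges.
rank ∂_0 = 0, rank ∂_1 = 3 ⇒ b_0 = 4 − 0 − 3 = 1; all invariant factors of ∂_1 are 1 so no torsion. So H_0 = Z.

H_0 = Z.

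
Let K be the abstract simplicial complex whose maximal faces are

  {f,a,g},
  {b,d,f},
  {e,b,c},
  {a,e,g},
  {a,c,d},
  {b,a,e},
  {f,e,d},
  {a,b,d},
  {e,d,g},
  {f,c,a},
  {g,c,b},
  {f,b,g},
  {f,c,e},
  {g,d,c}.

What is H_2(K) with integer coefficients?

We work with the vertex ordering a < b < c < d < e < f < g. The simplices of K, each written with vertices in increasing order, are:

  0-simplices (7): a, b, c, d, e, f, g
  1-simplices (21): ab, ac, ad, ae, af, ag, bc, bd, be, bf, bg, cd, ce, cf, cg, de, df, dg, ef, eg, fg
  2-simplices (14): abd, abe, acd, acf, aeg, afg, bce, bcg, bdf, bfg, cdg, cef, def, deg

giving chain groups C_0 ≅ Z^7, C_1 ≅ Z^21, C_2 ≅ Z^14.

∂_1: C_1 → C_0 maps an edge to its endpoints' difference, ∂[p,q] = q − p.
As a 7×21 matrix over Z this has rank 6, with invariant factors (1,1,1,1,1,1).

Boundary ∂_2: C_2 → C_1 maps a triangle to the signed sum of its edges. For instance
  ∂cdg = dg − cg + cd,
  ∂abd = bd − ad + ab.
This gives a 21×14 integer matrix of rank 13; reducing to Smith normal form yields diagonal entries (1,1,1,1,1,1,1,1,1,1,1,1,1).

Computing H_k = (kernel of ∂_k) / (image of ∂_{k+1}):

  H_2: rank ker ∂_2 − rank ∂_3 = (14 − 13) − 0 = 1, and there is no ∂_3, so H_2 = Z.

H_2 ≅ Z.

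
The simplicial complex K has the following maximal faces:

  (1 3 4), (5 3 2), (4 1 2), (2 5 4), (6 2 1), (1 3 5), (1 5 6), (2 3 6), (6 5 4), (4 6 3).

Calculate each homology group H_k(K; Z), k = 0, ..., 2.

Take the total order 1 < 2 < 3 < 4 < 5 < 6 on the vertex set. Then K (dimension 2) consists of the simplices:

  0-simplices (6): [1], [2], [3], [4], [5], [6]
  1-simplices (15): [1,2], [1,3], [1,4], [1,5], [1,6], [2,3], [2,4], [2,5], [2,6], [3,4], [3,5], [3,6], [4,5], [4,6], [5,6]
  2-simplices (10): [1,2,4], [1,2,6], [1,3,4], [1,3,5], [1,5,6], [2,3,5], [2,3,6], [2,4,5], [3,4,6], [4,5,6]

so the chain groups are C_0 ≅ Z^6, C_1 ≅ Z^15, C_2 ≅ Z^10.

The boundary map ∂_1: C_1 → C_0 sends each edge [p,q] (with p < q) to q − p. For instance
  ∂[2,6] = [6] − [2].
The 6×15 boundary matrix has rank 5 and Smith normal form diag(1,1,1,1,1).

Boundary ∂_2: C_2 → C_1 sends each 2-simplex [p,q,r] to [q,r] − [p,r] + [p,q]. For instance
  ∂[2,3,6] = [3,6] − [2,6] + [2,3],
  ∂[2,3,5] = [3,5] − [2,5] + [2,3].
The resulting 15×10 matrix has rank 10, and its Smith normal form has invariant factors (1,1,1,1,1,1,1,1,1,2).

Reading off H_k = ker ∂_k / im ∂_{k+1}:

  H_0: rank C_0 − rank ∂_1 = 6 − 5 = 1, and the invariant factors of ∂_1 are all 1, so H_0 = Z.
  H_1: rank ker ∂_1 − rank ∂_2 = (15 − 5) − 10 = 0, and ∂_2 has invariant factor 2 > 1, so H_1 = Z/2.
  H_2: rank ker ∂_2 − rank ∂_3 = (10 − 10) − 0 = 0, and there is no ∂_3, so H_2 = 0.

H_0 = Z,  H_1 = Z/2,  H_2 = 0.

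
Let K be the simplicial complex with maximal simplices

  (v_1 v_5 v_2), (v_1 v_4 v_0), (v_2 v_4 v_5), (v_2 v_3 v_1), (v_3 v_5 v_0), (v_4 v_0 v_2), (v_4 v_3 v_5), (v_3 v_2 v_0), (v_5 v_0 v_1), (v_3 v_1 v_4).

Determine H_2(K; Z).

Fix the vertex order v_0 < v_1 < v_2 < v_3 < v_4 < v_5 and write every simplex with vertices in increasing order. Then dim K = 2 and the simplices of K are:

  0-simplices (6): [v_0], [v_1], [v_2], [v_3], [v_4], [v_5]
  1-simplices (15): (15 of them)
  2-simplices (10): [v_0,v_1,v_4], [v_0,v_1,v_5], [v_0,v_2,v_3], [v_0,v_2,v_4], [v_0,v_3,v_5], [v_1,v_2,v_3], [v_1,v_2,v_5], [v_1,v_3,v_4], [v_2,v_4,v_5], [v_3,v_4,v_5]

giving chain groups C_0 ≅ Z^6, C_1 ≅ Z^15, C_2 ≅ Z^10.

The boundary map ∂_1: C_1 → C_0 maps an edge to its endpoints' difference, ∂[p,q] = q − p. For instance
  ∂[v_1,v_5] = [v_5] − [v_1].
The resulting 6×15 matrix has rank 5, and its Smith normal form has invariant factors (1,1,1,1,1).

∂_2: C_2 → C_1 sends each 2-simplex [p,q,r] to [q,r] − [p,r] + [p,q]. For instance
  ∂[v_1,v_3,v_4] = [v_3,v_4] − [v_1,v_4] + [v_1,v_3],
  ∂[v_0,v_2,v_4] = [v_2,v_4] − [v_0,v_4] + [v_0,v_2].
The 15×10 boundary matrix has rank 10 and Smith normal form diag(1,1,1,1,1,1,1,1,1,2).

Now H_k = ker ∂_k / im ∂_{k+1}, so:

  H_2: rank ker ∂_2 − rank ∂_3 = (10 − 10) − 0 = 0, and there is no ∂_3, so H_2 ≅ 0.

H_2 ≅ 0.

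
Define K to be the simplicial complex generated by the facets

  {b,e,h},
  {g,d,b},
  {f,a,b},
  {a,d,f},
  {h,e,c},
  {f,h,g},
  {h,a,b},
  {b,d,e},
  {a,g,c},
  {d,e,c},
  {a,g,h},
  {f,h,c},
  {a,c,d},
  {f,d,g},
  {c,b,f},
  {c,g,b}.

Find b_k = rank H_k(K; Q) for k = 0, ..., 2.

K has 8 vertices, 24 edges, 16 triangles.
rank ∂_0 = 0, rank ∂_1 = 7 ⇒ b_0 = 8 − 0 − 7 = 1; all invariant factors of ∂_1 are 1 so no torsion. So H_0 = Z.
rank ∂_1 = 7, rank ∂_2 = 15 ⇒ b_1 = 24 − 7 − 15 = 2; all invariant factors of ∂_2 are 1 so no torsion. So H_1 = Z^2.
rank ∂_2 = 15, rank ∂_3 = 0 ⇒ b_2 = 16 − 15 − 0 = 1. So H_2 = Z.

b_0 = 1, b_1 = 2, b_2 = 1.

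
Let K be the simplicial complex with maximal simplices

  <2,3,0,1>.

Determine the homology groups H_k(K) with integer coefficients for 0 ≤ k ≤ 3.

H_0 ≅ Z,  H_1 = 0,  H_2 = 0,  H_3 = 0.

Take the total order 0 < 1 < 2 < 3 on the vertex set. Then K (dimension 3) consists of the simplices:

  0-simplices (4): [0], [1], [2], [3]
  1-simplices (6): [0,1], [0,2], [0,3], [1,2], [1,3], [2,3]
  2-simplices (4): [0,1,2], [0,1,3], [0,2,3], [1,2,3]
  3-simplices (1): [0,1,2,3]

so the chain groups are C_0 ≅ Z^4, C_1 ≅ Z^6, C_2 ≅ Z^4, C_3 ≅ Z^1.

The boundary map ∂_1: C_1 → C_0 is given by ∂[p,q] = [q] − [p].
The resulting 4×6 matrix has rank 3, and its Smith normal form has invariant factors (1,1,1).

∂_2: C_2 → C_1 acts by ∂[p,q,r] = [q,r] − [p,r] + [p,q]. For instance
  ∂[0,1,2] = [1,2] − [0,2] + [0,1],
  ∂[1,2,3] = [2,3] − [1,3] + [1,2].
The resulting 6×4 matrix has rank 3, and its Smith normal form has invariant factors (1,1,1).

Boundary ∂_3: C_3 → C_2 sends each 3-simplex σ to the alternating sum Σ_i (−1)^i (σ with its i-th vertex removed). For instance
  ∂[0,1,2,3] = [1,2,3] − [0,2,3] + [0,1,3] − [0,1,2].
The resulting 4×1 matrix has rank 1, and its Smith normal form has invariant factors (1).

Reading off H_k = ker ∂_k / im ∂_{k+1}:

  H_0: rank C_0 − rank ∂_1 = 4 − 3 = 1, and the invariant factors of ∂_1 are all 1, so H_0 = Z.
  H_1: rank ker ∂_1 − rank ∂_2 = (6 − 3) − 3 = 0, and the invariant factors of ∂_2 are all 1, so H_1 = 0.
  H_2: rank ker ∂_2 − rank ∂_3 = (4 − 3) − 1 = 0, and the invariant factors of ∂_3 are all 1, so H_2 = 0.
  H_3: rank ker ∂_3 − rank ∂_4 = (1 − 1) − 0 = 0, and there is no ∂_4, so H_3 = 0.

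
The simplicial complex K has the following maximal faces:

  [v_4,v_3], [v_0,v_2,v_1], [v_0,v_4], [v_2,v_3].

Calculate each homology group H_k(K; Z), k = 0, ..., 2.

Order the vertices as v_0 < v_1 < v_2 < v_3 < v_4. Listing each simplex with vertices in this order, K has dimension 2 with simplices:

  0-simplices (5): [v_0], [v_1], [v_2], [v_3], [v_4]
  1-simplices (6): [v_0,v_1], [v_0,v_2], [v_0,v_4], [v_1,v_2], [v_2,v_3], [v_3,v_4]
  2-simplices (1): [v_0,v_1,v_2]

so the chain groups are C_0 ≅ Z^5, C_1 ≅ Z^6, C_2 ≅ Z^1.

∂_1: C_1 → C_0 is given by ∂[p,q] = [q] − [p]. For instance
  ∂[v_0,v_1] = [v_1] − [v_0].
As a 5×6 matrix over Z this has rank 4, with invariant factors (1,1,1,1).

∂_2: C_2 → C_1 acts by ∂[p,q,r] = [q,r] − [p,r] + [p,q]. For instance
  ∂[v_0,v_1,v_2] = [v_1,v_2] − [v_0,v_2] + [v_0,v_1].
The 6×1 boundary matrix has rank 1 and Smith normal form diag(1).

From H_k ≅ ker(∂_k) / im(∂_{k+1}) we obtain:

  H_0: rank C_0 − rank ∂_1 = 5 − 4 = 1, and the invariant factors of ∂_1 are all 1, so H_0 = Z.
  H_1: rank ker ∂_1 − rank ∂_2 = (6 − 4) − 1 = 1, and the invariant factors of ∂_2 are all 1, so H_1 = Z.
  H_2: rank ker ∂_2 − rank ∂_3 = (1 − 1) − 0 = 0, and there is no ∂_3, so H_2 = 0.

As a check, the Euler characteristic is 5 − 6 + 1 = 0, which agrees with 1 − 1 + 0 = 0.

H_0 = Z,  H_1 = Z,  H_2 = 0.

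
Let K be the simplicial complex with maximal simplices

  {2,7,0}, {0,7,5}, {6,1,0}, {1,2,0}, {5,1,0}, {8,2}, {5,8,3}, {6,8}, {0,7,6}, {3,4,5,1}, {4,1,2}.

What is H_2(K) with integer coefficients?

H_2 ≅ 0.

Take the total order 0 < 1 < 2 < 3 < 4 < 5 < 6 < 7 < 8 on the vertex set. Then K (dimension 3) consists of the simplices:

  0-simplices (9): [0], [1], [2], [3], [4], [5], [6], [7], [8]
  1-simplices (21): [0,1], [0,2], [0,5], [0,6], [0,7], [1,2], [1,3], [1,4], [1,5], [1,6], [2,4], [2,7], [2,8], [3,4], [3,5], [3,8], [4,5], [5,7], [5,8], [6,7], [6,8]
  2-simplices (12): [0,1,2], [0,1,5], [0,1,6], [0,2,7], [0,5,7], [0,6,7], [1,2,4], [1,3,4], [1,3,5], [1,4,5], [3,4,5], [3,5,8]
  3-simplices (1): [1,3,4,5]

so the chain groups are C_0 ≅ Z^9, C_1 ≅ Z^21, C_2 ≅ Z^12, C_3 ≅ Z^1.

The boundary map ∂_1: C_1 → C_0 sends each edge [p,q] (with p < q) to q − p. For instance
  ∂[6,7] = [7] − [6].
As a 9×21 matrix over Z this has rank 8, with invariant factors (1,1,1,1,1,1,1,1).

Boundary ∂_2: C_2 → C_1 maps a triangle to the signed sum of its edges. For instance
  ∂[0,6,7] = [6,7] − [0,7] + [0,6],
  ∂[1,4,5] = [4,5] − [1,5] + [1,4].
The 21×12 boundary matrix has rank 11 and Smith normal form diag(1,1,1,1,1,1,1,1,1,1,1).

The boundary map ∂_3: C_3 → C_2 sends each 3-simplex σ to the alternating sum Σ_i (−1)^i (σ with its i-th vertex removed). For instance
  ∂[1,3,4,5] = [3,4,5] − [1,4,5] + [1,3,5] − [1,3,4].
This gives a 12×1 integer matrix of rank 1; reducing to Smith normal form yields diagonal entries (1).

From H_k ≅ ker(∂_k) / im(∂_{k+1}) we obtain:

  H_2: rank ker ∂_2 − rank ∂_3 = (12 − 11) − 1 = 0, and the invariant factors of ∂_3 are all 1, so H_2 ≅ 0.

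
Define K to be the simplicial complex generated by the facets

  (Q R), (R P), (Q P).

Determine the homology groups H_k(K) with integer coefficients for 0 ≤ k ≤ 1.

Fix the vertex order P < Q < R and write every simplex with vertices in increasing order. Then dim K = 1 and the simplices of K are:

  0-simplices (3): P, Q, R
  1-simplices (3): PQ, PR, QR

giving chain groups C_0 ≅ Z^3, C_1 ≅ Z^3.

The boundary map ∂_1: C_1 → C_0 is given by ∂[p,q] = [q] − [p]. For instance
  ∂PQ = Q − P.
As a 3×3 matrix over Z this has rank 2, with invariant factors (1,1).

Computing H_k = (kernel of ∂_k) / (image of ∂_{k+1}):

  H_0: rank C_0 − rank ∂_1 = 3 − 2 = 1, and the invariant factors of ∂_1 are all 1, so H_0 = Z.
  H_1: rank ker ∂_1 − rank ∂_2 = (3 − 2) − 0 = 1, and there is no ∂_2, so H_1 = Z.

H_0 ≅ Z,  H_1 ≅ Z.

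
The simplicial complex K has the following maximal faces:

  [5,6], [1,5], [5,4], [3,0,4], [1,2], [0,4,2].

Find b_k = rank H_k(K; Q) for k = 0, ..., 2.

K has 7 vertices, 9 edges, 2 triangles.
rank ∂_0 = 0, rank ∂_1 = 6 ⇒ b_0 = 7 − 0 − 6 = 1; all invariant factors of ∂_1 are 1 so no torsion. So H_0 = Z.
rank ∂_1 = 6, rank ∂_2 = 2 ⇒ b_1 = 9 − 6 − 2 = 1; all invariant factors of ∂_2 are 1 so no torsion. So H_1 = Z.
rank ∂_2 = 2, rank ∂_3 = 0 ⇒ b_2 = 2 − 2 − 0 = 0. So H_2 = 0.

b_0 = 1, b_1 = 1, b_2 = 0.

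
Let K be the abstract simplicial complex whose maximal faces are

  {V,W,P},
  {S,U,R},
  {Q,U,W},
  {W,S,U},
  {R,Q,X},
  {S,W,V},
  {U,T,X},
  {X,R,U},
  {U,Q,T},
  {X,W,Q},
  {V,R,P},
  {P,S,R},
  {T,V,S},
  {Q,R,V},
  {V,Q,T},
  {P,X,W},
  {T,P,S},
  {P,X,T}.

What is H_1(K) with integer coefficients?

H_1 = Z ⊕ Z/2.

Fix the vertex order P < Q < R < S < T < U < V < W < X and write every simplex with vertices in increasing order. Then dim K = 2 and the simplices of K are:

  0-simplices (9): P, Q, R, S, T, U, V, W, X
  1-simplices (27): PR, PS, PT, PV, PW, PX, QR, QT, QU, QV, QW, QX, RS, RU, RV, RX, ST, SU, SV, SW, TU, TV, TX, UW, UX, VW, WX
  2-simplices (18): PRS, PRV, PST, PTX, PVW, PWX, QRV, QRX, QTU, QTV, QUW, QWX, RSU, RUX, STV, SUW, SVW, TUX

giving chain groups C_0 ≅ Z^9, C_1 ≅ Z^27, C_2 ≅ Z^18.

Boundary ∂_1: C_1 → C_0 sends each edge [p,q] (with p < q) to q − p. For instance
  ∂PR = R − P.
This gives a 9×27 integer matrix of rank 8; reducing to Smith normal form yields diagonal entries (1,1,1,1,1,1,1,1).

Boundary ∂_2: C_2 → C_1 maps a triangle to the signed sum of its edges. For instance
  ∂QRV = RV − QV + QR,
  ∂PTX = TX − PX + PT.
The resulting 27×18 matrix has rank 18, and its Smith normal form has invariant factors (1,1,1,1,1,1,1,1,1,1,1,1,1,1,1,1,1,2).

From H_k ≅ ker(∂_k) / im(∂_{k+1}) we obtain:

  H_1: rank ker ∂_1 − rank ∂_2 = (27 − 8) − 18 = 1, and ∂_2 has invariant factor 2 > 1, so H_1 ≅ Z ⊕ Z/2.

(K is a triangulation of the Klein bottle.)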